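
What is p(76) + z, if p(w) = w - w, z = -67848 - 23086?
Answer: -90934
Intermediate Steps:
z = -90934
p(w) = 0
p(76) + z = 0 - 90934 = -90934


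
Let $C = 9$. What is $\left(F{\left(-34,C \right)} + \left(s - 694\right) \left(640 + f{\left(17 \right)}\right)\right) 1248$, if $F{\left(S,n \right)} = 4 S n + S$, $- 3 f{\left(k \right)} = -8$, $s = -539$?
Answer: $-990495168$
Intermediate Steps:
$f{\left(k \right)} = \frac{8}{3}$ ($f{\left(k \right)} = \left(- \frac{1}{3}\right) \left(-8\right) = \frac{8}{3}$)
$F{\left(S,n \right)} = S + 4 S n$ ($F{\left(S,n \right)} = 4 S n + S = S + 4 S n$)
$\left(F{\left(-34,C \right)} + \left(s - 694\right) \left(640 + f{\left(17 \right)}\right)\right) 1248 = \left(- 34 \left(1 + 4 \cdot 9\right) + \left(-539 - 694\right) \left(640 + \frac{8}{3}\right)\right) 1248 = \left(- 34 \left(1 + 36\right) - 792408\right) 1248 = \left(\left(-34\right) 37 - 792408\right) 1248 = \left(-1258 - 792408\right) 1248 = \left(-793666\right) 1248 = -990495168$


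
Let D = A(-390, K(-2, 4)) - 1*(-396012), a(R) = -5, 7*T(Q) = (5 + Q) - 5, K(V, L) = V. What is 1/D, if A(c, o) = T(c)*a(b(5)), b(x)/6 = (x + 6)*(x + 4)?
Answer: 7/2774034 ≈ 2.5234e-6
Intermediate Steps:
b(x) = 6*(4 + x)*(6 + x) (b(x) = 6*((x + 6)*(x + 4)) = 6*((6 + x)*(4 + x)) = 6*((4 + x)*(6 + x)) = 6*(4 + x)*(6 + x))
T(Q) = Q/7 (T(Q) = ((5 + Q) - 5)/7 = Q/7)
A(c, o) = -5*c/7 (A(c, o) = (c/7)*(-5) = -5*c/7)
D = 2774034/7 (D = -5/7*(-390) - 1*(-396012) = 1950/7 + 396012 = 2774034/7 ≈ 3.9629e+5)
1/D = 1/(2774034/7) = 7/2774034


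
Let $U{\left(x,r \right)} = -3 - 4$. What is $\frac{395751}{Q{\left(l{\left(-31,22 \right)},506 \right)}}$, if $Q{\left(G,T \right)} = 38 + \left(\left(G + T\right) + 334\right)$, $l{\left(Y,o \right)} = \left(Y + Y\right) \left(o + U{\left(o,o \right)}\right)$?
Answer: $- \frac{395751}{52} \approx -7610.6$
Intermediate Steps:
$U{\left(x,r \right)} = -7$
$l{\left(Y,o \right)} = 2 Y \left(-7 + o\right)$ ($l{\left(Y,o \right)} = \left(Y + Y\right) \left(o - 7\right) = 2 Y \left(-7 + o\right)$)
$Q{\left(G,T \right)} = 372 + G + T$ ($Q{\left(G,T \right)} = 38 + \left(334 + G + T\right) = 372 + G + T$)
$\frac{395751}{Q{\left(l{\left(-31,22 \right)},506 \right)}} = \frac{395751}{372 + 2 \left(-31\right) \left(-7 + 22\right) + 506} = \frac{395751}{372 + 2 \left(-31\right) 15 + 506} = \frac{395751}{372 - 930 + 506} = \frac{395751}{-52} = 395751 \left(- \frac{1}{52}\right) = - \frac{395751}{52}$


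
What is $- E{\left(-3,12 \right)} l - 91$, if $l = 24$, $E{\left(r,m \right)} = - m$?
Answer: $197$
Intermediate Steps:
$- E{\left(-3,12 \right)} l - 91 = - \left(-1\right) 12 \cdot 24 - 91 = \left(-1\right) \left(-12\right) 24 - 91 = 12 \cdot 24 - 91 = 288 - 91 = 197$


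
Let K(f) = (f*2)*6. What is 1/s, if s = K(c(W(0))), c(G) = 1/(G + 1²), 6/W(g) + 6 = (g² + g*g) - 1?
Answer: 1/84 ≈ 0.011905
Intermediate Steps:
W(g) = 6/(-7 + 2*g²) (W(g) = 6/(-6 + ((g² + g*g) - 1)) = 6/(-6 + ((g² + g²) - 1)) = 6/(-6 + (2*g² - 1)) = 6/(-6 + (-1 + 2*g²)) = 6/(-7 + 2*g²))
c(G) = 1/(1 + G) (c(G) = 1/(G + 1) = 1/(1 + G))
K(f) = 12*f (K(f) = (2*f)*6 = 12*f)
s = 84 (s = 12/(1 + 6/(-7 + 2*0²)) = 12/(1 + 6/(-7 + 2*0)) = 12/(1 + 6/(-7 + 0)) = 12/(1 + 6/(-7)) = 12/(1 + 6*(-⅐)) = 12/(1 - 6/7) = 12/(⅐) = 12*7 = 84)
1/s = 1/84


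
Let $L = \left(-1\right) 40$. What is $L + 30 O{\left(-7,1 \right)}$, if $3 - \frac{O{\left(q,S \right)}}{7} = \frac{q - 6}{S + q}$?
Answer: $135$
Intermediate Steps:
$L = -40$
$O{\left(q,S \right)} = 21 - \frac{7 \left(-6 + q\right)}{S + q}$ ($O{\left(q,S \right)} = 21 - 7 \frac{q - 6}{S + q} = 21 - 7 \frac{-6 + q}{S + q} = 21 - \frac{7 \left(-6 + q\right)}{S + q}$)
$L + 30 O{\left(-7,1 \right)} = -40 + 30 \frac{7 \left(6 + 2 \left(-7\right) + 3 \cdot 1\right)}{1 - 7} = -40 + 30 \frac{7 \left(6 - 14 + 3\right)}{-6} = -40 + 30 \cdot 7 \left(- \frac{1}{6}\right) \left(-5\right) = -40 + 30 \cdot \frac{35}{6} = -40 + 175 = 135$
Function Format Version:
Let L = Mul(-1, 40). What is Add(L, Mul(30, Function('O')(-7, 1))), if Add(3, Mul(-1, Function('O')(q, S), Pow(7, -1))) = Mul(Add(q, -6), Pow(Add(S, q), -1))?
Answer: 135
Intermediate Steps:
L = -40
Function('O')(q, S) = Add(21, Mul(-7, Pow(Add(S, q), -1), Add(-6, q))) (Function('O')(q, S) = Add(21, Mul(-7, Mul(Add(q, -6), Pow(Add(S, q), -1)))) = Add(21, Mul(-7, Mul(Add(-6, q), Pow(Add(S, q), -1)))) = Add(21, Mul(-7, Mul(Pow(Add(S, q), -1), Add(-6, q)))) = Add(21, Mul(-7, Pow(Add(S, q), -1), Add(-6, q))))
Add(L, Mul(30, Function('O')(-7, 1))) = Add(-40, Mul(30, Mul(7, Pow(Add(1, -7), -1), Add(6, Mul(2, -7), Mul(3, 1))))) = Add(-40, Mul(30, Mul(7, Pow(-6, -1), Add(6, -14, 3)))) = Add(-40, Mul(30, Mul(7, Rational(-1, 6), -5))) = Add(-40, Mul(30, Rational(35, 6))) = Add(-40, 175) = 135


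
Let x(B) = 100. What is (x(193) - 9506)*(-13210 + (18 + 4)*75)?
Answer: 108733360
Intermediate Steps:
(x(193) - 9506)*(-13210 + (18 + 4)*75) = (100 - 9506)*(-13210 + (18 + 4)*75) = -9406*(-13210 + 22*75) = -9406*(-13210 + 1650) = -9406*(-11560) = 108733360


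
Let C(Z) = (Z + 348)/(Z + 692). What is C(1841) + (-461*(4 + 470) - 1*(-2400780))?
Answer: 5527681967/2533 ≈ 2.1823e+6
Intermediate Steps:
C(Z) = (348 + Z)/(692 + Z)
C(1841) + (-461*(4 + 470) - 1*(-2400780)) = (348 + 1841)/(692 + 1841) + (-461*(4 + 470) - 1*(-2400780)) = 2189/2533 + (-461*474 + 2400780) = (1/2533)*2189 + (-218514 + 2400780) = 2189/2533 + 2182266 = 5527681967/2533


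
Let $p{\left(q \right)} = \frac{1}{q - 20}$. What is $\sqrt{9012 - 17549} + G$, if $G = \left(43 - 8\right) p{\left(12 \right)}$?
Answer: $- \frac{35}{8} + i \sqrt{8537} \approx -4.375 + 92.396 i$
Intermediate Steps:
$p{\left(q \right)} = \frac{1}{-20 + q}$
$G = - \frac{35}{8}$ ($G = \frac{43 - 8}{-20 + 12} = \frac{35}{-8} = 35 \left(- \frac{1}{8}\right) = - \frac{35}{8} \approx -4.375$)
$\sqrt{9012 - 17549} + G = \sqrt{9012 - 17549} - \frac{35}{8} = \sqrt{-8537} - \frac{35}{8} = i \sqrt{8537} - \frac{35}{8} = - \frac{35}{8} + i \sqrt{8537}$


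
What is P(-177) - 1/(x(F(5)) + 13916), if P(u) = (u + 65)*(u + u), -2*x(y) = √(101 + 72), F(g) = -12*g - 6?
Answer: 30712135726384/774620051 - 2*√173/774620051 ≈ 39648.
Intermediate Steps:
F(g) = -6 - 12*g
x(y) = -√173/2 (x(y) = -√(101 + 72)/2 = -√173/2)
P(u) = 2*u*(65 + u) (P(u) = (65 + u)*(2*u) = 2*u*(65 + u))
P(-177) - 1/(x(F(5)) + 13916) = 2*(-177)*(65 - 177) - 1/(-√173/2 + 13916) = 2*(-177)*(-112) - 1/(13916 - √173/2) = 39648 - 1/(13916 - √173/2)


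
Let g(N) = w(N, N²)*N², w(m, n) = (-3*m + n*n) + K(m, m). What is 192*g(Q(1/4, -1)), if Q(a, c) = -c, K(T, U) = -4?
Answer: -1152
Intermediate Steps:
w(m, n) = -4 + n² - 3*m (w(m, n) = (-3*m + n*n) - 4 = (-3*m + n²) - 4 = (n² - 3*m) - 4 = -4 + n² - 3*m)
g(N) = N²*(-4 + N⁴ - 3*N) (g(N) = (-4 + (N²)² - 3*N)*N² = (-4 + N⁴ - 3*N)*N² = N²*(-4 + N⁴ - 3*N))
192*g(Q(1/4, -1)) = 192*((-1*(-1))²*(-4 + (-1*(-1))⁴ - (-3)*(-1))) = 192*(1²*(-4 + 1⁴ - 3*1)) = 192*(1*(-4 + 1 - 3)) = 192*(1*(-6)) = 192*(-6) = -1152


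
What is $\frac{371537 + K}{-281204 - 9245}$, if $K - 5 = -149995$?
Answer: $- \frac{221547}{290449} \approx -0.76277$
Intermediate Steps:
$K = -149990$ ($K = 5 - 149995 = -149990$)
$\frac{371537 + K}{-281204 - 9245} = \frac{371537 - 149990}{-281204 - 9245} = \frac{221547}{-290449} = 221547 \left(- \frac{1}{290449}\right) = - \frac{221547}{290449}$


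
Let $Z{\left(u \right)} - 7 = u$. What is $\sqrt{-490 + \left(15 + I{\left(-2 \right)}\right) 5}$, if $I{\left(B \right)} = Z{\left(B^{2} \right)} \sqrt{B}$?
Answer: $\sqrt{-415 + 55 i \sqrt{2}} \approx 1.9008 + 20.46 i$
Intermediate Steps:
$Z{\left(u \right)} = 7 + u$
$I{\left(B \right)} = \sqrt{B} \left(7 + B^{2}\right)$ ($I{\left(B \right)} = \left(7 + B^{2}\right) \sqrt{B} = \sqrt{B} \left(7 + B^{2}\right)$)
$\sqrt{-490 + \left(15 + I{\left(-2 \right)}\right) 5} = \sqrt{-490 + \left(15 + \sqrt{-2} \left(7 + \left(-2\right)^{2}\right)\right) 5} = \sqrt{-490 + \left(15 + i \sqrt{2} \left(7 + 4\right)\right) 5} = \sqrt{-490 + \left(15 + i \sqrt{2} \cdot 11\right) 5} = \sqrt{-490 + \left(15 + 11 i \sqrt{2}\right) 5} = \sqrt{-490 + \left(75 + 55 i \sqrt{2}\right)} = \sqrt{-415 + 55 i \sqrt{2}}$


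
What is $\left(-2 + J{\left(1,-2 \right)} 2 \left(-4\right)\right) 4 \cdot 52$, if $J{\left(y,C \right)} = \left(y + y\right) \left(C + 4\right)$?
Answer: $-7072$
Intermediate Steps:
$J{\left(y,C \right)} = 2 y \left(4 + C\right)$
$\left(-2 + J{\left(1,-2 \right)} 2 \left(-4\right)\right) 4 \cdot 52 = \left(-2 + 2 \cdot 1 \left(4 - 2\right) 2 \left(-4\right)\right) 4 \cdot 52 = \left(-2 + 2 \cdot 1 \cdot 2 \cdot 2 \left(-4\right)\right) 4 \cdot 52 = \left(-2 + 4 \cdot 2 \left(-4\right)\right) 4 \cdot 52 = \left(-2 + 8 \left(-4\right)\right) 4 \cdot 52 = \left(-2 - 32\right) 4 \cdot 52 = \left(-34\right) 4 \cdot 52 = \left(-136\right) 52 = -7072$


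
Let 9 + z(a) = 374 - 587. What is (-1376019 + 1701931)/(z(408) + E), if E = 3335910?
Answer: 40739/416961 ≈ 0.097705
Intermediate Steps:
z(a) = -222 (z(a) = -9 + (374 - 587) = -9 - 213 = -222)
(-1376019 + 1701931)/(z(408) + E) = (-1376019 + 1701931)/(-222 + 3335910) = 325912/3335688 = 325912*(1/3335688) = 40739/416961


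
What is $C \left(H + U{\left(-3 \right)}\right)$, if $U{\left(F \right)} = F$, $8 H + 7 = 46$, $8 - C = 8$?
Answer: $0$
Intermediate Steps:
$C = 0$ ($C = 8 - 8 = 0$)
$H = \frac{39}{8}$ ($H = - \frac{7}{8} + \frac{1}{8} \cdot 46 = - \frac{7}{8} + \frac{23}{4} = \frac{39}{8} \approx 4.875$)
$C \left(H + U{\left(-3 \right)}\right) = 0 \left(\frac{39}{8} - 3\right) = 0 \cdot \frac{15}{8} = 0$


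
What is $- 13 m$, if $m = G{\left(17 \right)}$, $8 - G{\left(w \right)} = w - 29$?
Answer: $-260$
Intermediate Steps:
$G{\left(w \right)} = 37 - w$ ($G{\left(w \right)} = 8 - \left(w - 29\right) = 8 - \left(-29 + w\right) = 37 - w$)
$m = 20$ ($m = 37 - 17 = 20$)
$- 13 m = \left(-13\right) 20 = -260$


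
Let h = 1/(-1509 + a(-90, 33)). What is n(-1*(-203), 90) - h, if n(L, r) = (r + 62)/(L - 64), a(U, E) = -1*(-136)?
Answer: 208835/190847 ≈ 1.0943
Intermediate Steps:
a(U, E) = 136
h = -1/1373 (h = 1/(-1509 + 136) = 1/(-1373) = -1/1373 ≈ -0.00072833)
n(L, r) = (62 + r)/(-64 + L)
n(-1*(-203), 90) - h = (62 + 90)/(-64 - 1*(-203)) - 1*(-1/1373) = 152/(-64 + 203) + 1/1373 = 152/139 + 1/1373 = 208835/190847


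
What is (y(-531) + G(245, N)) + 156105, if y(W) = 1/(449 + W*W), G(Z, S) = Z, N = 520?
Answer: 44154803501/282410 ≈ 1.5635e+5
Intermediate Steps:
y(W) = 1/(449 + W²)
(y(-531) + G(245, N)) + 156105 = (1/(449 + (-531)²) + 245) + 156105 = (1/(449 + 281961) + 245) + 156105 = (1/282410 + 245) + 156105 = 69190451/282410 + 156105 = 44154803501/282410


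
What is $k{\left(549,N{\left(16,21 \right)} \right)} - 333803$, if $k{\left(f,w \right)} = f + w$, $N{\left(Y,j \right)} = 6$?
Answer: $-333248$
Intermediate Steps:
$k{\left(549,N{\left(16,21 \right)} \right)} - 333803 = \left(549 + 6\right) - 333803 = 555 - 333803 = -333248$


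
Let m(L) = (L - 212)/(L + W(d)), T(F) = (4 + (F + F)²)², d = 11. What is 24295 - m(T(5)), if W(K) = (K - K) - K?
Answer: 262496871/10805 ≈ 24294.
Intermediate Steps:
T(F) = (4 + 4*F²)² (T(F) = (4 + (2*F)²)² = (4 + 4*F²)²)
W(K) = -K (W(K) = 0 - K = -K)
m(L) = (-212 + L)/(-11 + L) (m(L) = (L - 212)/(L - 1*11) = (-212 + L)/(L - 11) = (-212 + L)/(-11 + L))
24295 - m(T(5)) = 24295 - (-212 + 16*(1 + 5²)²)/(-11 + 16*(1 + 5²)²) = 24295 - (-212 + 16*(1 + 25)²)/(-11 + 16*(1 + 25)²) = 24295 - (-212 + 16*26²)/(-11 + 16*26²) = 24295 - (-212 + 16*676)/(-11 + 16*676) = 24295 - (-212 + 10816)/(-11 + 10816) = 24295 - 10604/10805 = 262496871/10805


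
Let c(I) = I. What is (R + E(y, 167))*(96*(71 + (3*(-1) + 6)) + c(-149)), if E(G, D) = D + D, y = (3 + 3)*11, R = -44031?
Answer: -303912635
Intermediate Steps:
y = 66 (y = 6*11 = 66)
E(G, D) = 2*D
(R + E(y, 167))*(96*(71 + (3*(-1) + 6)) + c(-149)) = (-44031 + 2*167)*(96*(71 + (3*(-1) + 6)) - 149) = (-44031 + 334)*(96*(71 + (-3 + 6)) - 149) = -43697*(96*(71 + 3) - 149) = -43697*(96*74 - 149) = -43697*(7104 - 149) = -43697*6955 = -303912635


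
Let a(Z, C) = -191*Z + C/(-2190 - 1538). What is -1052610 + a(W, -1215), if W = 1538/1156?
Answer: -1134347024441/1077392 ≈ -1.0529e+6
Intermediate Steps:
W = 769/578 (W = 1538*(1/1156) = 769/578 ≈ 1.3305)
a(Z, C) = -191*Z - C/3728 (a(Z, C) = -191*Z + C/(-3728) = -191*Z - C/3728)
-1052610 + a(W, -1215) = -1052610 + (-191*769/578 - 1/3728*(-1215)) = -1052610 + (-146879/578 + 1215/3728) = -1052610 - 273431321/1077392 = -1134347024441/1077392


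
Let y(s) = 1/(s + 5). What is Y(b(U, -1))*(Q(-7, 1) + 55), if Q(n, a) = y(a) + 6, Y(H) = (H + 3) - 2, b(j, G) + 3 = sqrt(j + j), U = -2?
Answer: -367/3 + 367*I/3 ≈ -122.33 + 122.33*I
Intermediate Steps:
y(s) = 1/(5 + s)
b(j, G) = -3 + sqrt(2)*sqrt(j) (b(j, G) = -3 + sqrt(j + j) = -3 + sqrt(2*j) = -3 + sqrt(2)*sqrt(j))
Y(H) = 1 + H (Y(H) = (3 + H) - 2 = 1 + H)
Q(n, a) = 6 + 1/(5 + a) (Q(n, a) = 1/(5 + a) + 6 = 6 + 1/(5 + a))
Y(b(U, -1))*(Q(-7, 1) + 55) = (1 + (-3 + sqrt(2)*sqrt(-2)))*((31 + 6*1)/(5 + 1) + 55) = (1 + (-3 + sqrt(2)*(I*sqrt(2))))*((31 + 6)/6 + 55) = (1 + (-3 + 2*I))*((1/6)*37 + 55) = (-2 + 2*I)*(37/6 + 55) = (-2 + 2*I)*(367/6) = -367/3 + 367*I/3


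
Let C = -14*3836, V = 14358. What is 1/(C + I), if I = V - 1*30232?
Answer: -1/69578 ≈ -1.4372e-5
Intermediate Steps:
C = -53704
I = -15874 (I = 14358 - 1*30232 = 14358 - 30232 = -15874)
1/(C + I) = 1/(-53704 - 15874) = 1/(-69578) = -1/69578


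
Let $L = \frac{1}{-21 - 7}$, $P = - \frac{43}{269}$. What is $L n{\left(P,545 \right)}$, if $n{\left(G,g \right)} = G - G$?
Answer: $0$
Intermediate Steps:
$P = - \frac{43}{269}$ ($P = \left(-43\right) \frac{1}{269} = - \frac{43}{269} \approx -0.15985$)
$n{\left(G,g \right)} = 0$
$L = - \frac{1}{28}$ ($L = \frac{1}{-28} = - \frac{1}{28} \approx -0.035714$)
$L n{\left(P,545 \right)} = \left(- \frac{1}{28}\right) 0 = 0$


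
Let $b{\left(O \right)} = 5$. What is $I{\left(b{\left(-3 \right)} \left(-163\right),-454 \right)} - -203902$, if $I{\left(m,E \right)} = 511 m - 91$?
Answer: $-212654$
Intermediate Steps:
$I{\left(m,E \right)} = -91 + 511 m$
$I{\left(b{\left(-3 \right)} \left(-163\right),-454 \right)} - -203902 = \left(-91 + 511 \cdot 5 \left(-163\right)\right) - -203902 = \left(-91 + 511 \left(-815\right)\right) + 203902 = \left(-91 - 416465\right) + 203902 = -416556 + 203902 = -212654$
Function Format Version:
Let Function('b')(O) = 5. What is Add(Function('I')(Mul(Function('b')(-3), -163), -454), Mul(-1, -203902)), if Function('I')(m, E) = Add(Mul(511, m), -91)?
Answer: -212654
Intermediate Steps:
Function('I')(m, E) = Add(-91, Mul(511, m))
Add(Function('I')(Mul(Function('b')(-3), -163), -454), Mul(-1, -203902)) = Add(Add(-91, Mul(511, Mul(5, -163))), Mul(-1, -203902)) = Add(Add(-91, Mul(511, -815)), 203902) = Add(Add(-91, -416465), 203902) = Add(-416556, 203902) = -212654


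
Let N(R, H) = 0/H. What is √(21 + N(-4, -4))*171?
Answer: 171*√21 ≈ 783.62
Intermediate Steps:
N(R, H) = 0
√(21 + N(-4, -4))*171 = √(21 + 0)*171 = √21*171 = 171*√21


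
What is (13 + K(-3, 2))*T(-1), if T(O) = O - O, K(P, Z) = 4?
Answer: 0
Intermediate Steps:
T(O) = 0
(13 + K(-3, 2))*T(-1) = (13 + 4)*0 = 17*0 = 0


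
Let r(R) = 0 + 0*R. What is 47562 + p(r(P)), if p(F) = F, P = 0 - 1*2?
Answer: 47562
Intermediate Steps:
P = -2 (P = 0 - 2 = -2)
r(R) = 0 (r(R) = 0 + 0 = 0)
47562 + p(r(P)) = 47562 + 0 = 47562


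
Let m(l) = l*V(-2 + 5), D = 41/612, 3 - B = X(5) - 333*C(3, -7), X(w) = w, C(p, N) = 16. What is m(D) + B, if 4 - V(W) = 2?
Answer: 1629797/306 ≈ 5326.1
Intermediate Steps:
V(W) = 2 (V(W) = 4 - 1*2 = 4 - 2 = 2)
B = 5326 (B = 3 - (5 - 333*16) = 3 - (5 - 5328) = 3 - 1*(-5323) = 3 + 5323 = 5326)
D = 41/612 (D = 41*(1/612) = 41/612 ≈ 0.066993)
m(l) = 2*l (m(l) = l*2 = 2*l)
m(D) + B = 2*(41/612) + 5326 = 41/306 + 5326 = 1629797/306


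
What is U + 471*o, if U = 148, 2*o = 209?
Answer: 98735/2 ≈ 49368.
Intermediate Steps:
o = 209/2 (o = (1/2)*209 = 209/2 ≈ 104.50)
U + 471*o = 148 + 471*(209/2) = 148 + 98439/2 = 98735/2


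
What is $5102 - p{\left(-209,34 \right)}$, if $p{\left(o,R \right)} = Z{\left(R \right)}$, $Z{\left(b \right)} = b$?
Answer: $5068$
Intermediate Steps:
$p{\left(o,R \right)} = R$
$5102 - p{\left(-209,34 \right)} = 5102 - 34 = 5068$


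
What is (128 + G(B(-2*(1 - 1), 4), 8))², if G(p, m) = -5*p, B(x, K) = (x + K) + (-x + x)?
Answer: 11664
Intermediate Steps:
B(x, K) = K + x (B(x, K) = (K + x) + 0 = K + x)
(128 + G(B(-2*(1 - 1), 4), 8))² = (128 - 5*(4 - 2*(1 - 1)))² = (128 - 5*(4 - 2*0))² = (128 - 5*(4 + 0))² = (128 - 5*4)² = (128 - 20)² = 108² = 11664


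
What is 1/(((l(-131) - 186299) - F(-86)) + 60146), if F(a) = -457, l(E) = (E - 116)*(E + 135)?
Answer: -1/126684 ≈ -7.8937e-6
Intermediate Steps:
l(E) = (-116 + E)*(135 + E)
1/(((l(-131) - 186299) - F(-86)) + 60146) = 1/((((-15660 + (-131)² + 19*(-131)) - 186299) - 1*(-457)) + 60146) = 1/((((-15660 + 17161 - 2489) - 186299) + 457) + 60146) = 1/(((-988 - 186299) + 457) + 60146) = 1/((-187287 + 457) + 60146) = 1/(-186830 + 60146) = 1/(-126684) = -1/126684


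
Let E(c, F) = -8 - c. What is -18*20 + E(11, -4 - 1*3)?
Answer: -379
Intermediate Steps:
-18*20 + E(11, -4 - 1*3) = -18*20 + (-8 - 1*11) = -360 + (-8 - 11) = -360 - 19 = -379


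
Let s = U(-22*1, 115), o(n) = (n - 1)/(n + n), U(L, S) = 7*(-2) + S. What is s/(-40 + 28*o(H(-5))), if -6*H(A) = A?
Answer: -505/214 ≈ -2.3598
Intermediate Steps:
H(A) = -A/6
U(L, S) = -14 + S
o(n) = (-1 + n)/(2*n) (o(n) = (-1 + n)/((2*n)) = (-1 + n)*(1/(2*n)) = (-1 + n)/(2*n))
s = 101 (s = -14 + 115 = 101)
s/(-40 + 28*o(H(-5))) = 101/(-40 + 28*((-1 - ⅙*(-5))/(2*((-⅙*(-5)))))) = 101/(-40 + 28*((-1 + ⅚)/(2*(⅚)))) = 101/(-40 + 28*((½)*(6/5)*(-⅙))) = 101/(-40 + 28*(-⅒)) = 101/(-40 - 14/5) = 101/(-214/5) = 101*(-5/214) = -505/214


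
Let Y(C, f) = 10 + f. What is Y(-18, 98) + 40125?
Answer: 40233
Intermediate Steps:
Y(-18, 98) + 40125 = (10 + 98) + 40125 = 108 + 40125 = 40233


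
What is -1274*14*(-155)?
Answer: 2764580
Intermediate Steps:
-1274*14*(-155) = -182*98*(-155) = -17836*(-155) = 2764580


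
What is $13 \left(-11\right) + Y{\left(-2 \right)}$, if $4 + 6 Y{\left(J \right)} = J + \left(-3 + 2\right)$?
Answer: $- \frac{865}{6} \approx -144.17$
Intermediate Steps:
$Y{\left(J \right)} = - \frac{5}{6} + \frac{J}{6}$ ($Y{\left(J \right)} = - \frac{2}{3} + \frac{J + \left(-3 + 2\right)}{6} = - \frac{2}{3} + \frac{J - 1}{6} = - \frac{2}{3} + \frac{-1 + J}{6} = - \frac{2}{3} + \left(- \frac{1}{6} + \frac{J}{6}\right) = - \frac{5}{6} + \frac{J}{6}$)
$13 \left(-11\right) + Y{\left(-2 \right)} = 13 \left(-11\right) + \left(- \frac{5}{6} + \frac{1}{6} \left(-2\right)\right) = -143 - \frac{7}{6} = - \frac{865}{6}$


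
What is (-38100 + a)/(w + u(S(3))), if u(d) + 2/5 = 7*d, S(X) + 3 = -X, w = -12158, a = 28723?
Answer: 46885/61002 ≈ 0.76858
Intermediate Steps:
S(X) = -3 - X
u(d) = -2/5 + 7*d
(-38100 + a)/(w + u(S(3))) = (-38100 + 28723)/(-12158 + (-2/5 + 7*(-3 - 1*3))) = -9377/(-12158 + (-2/5 + 7*(-3 - 3))) = -9377/(-12158 + (-2/5 + 7*(-6))) = -9377/(-12158 + (-2/5 - 42)) = -9377/(-12158 - 212/5) = -9377/(-61002/5) = -9377*(-5/61002) = 46885/61002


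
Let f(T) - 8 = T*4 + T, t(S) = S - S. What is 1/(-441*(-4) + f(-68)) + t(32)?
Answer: 1/1432 ≈ 0.00069832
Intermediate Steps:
t(S) = 0
f(T) = 8 + 5*T (f(T) = 8 + (T*4 + T) = 8 + (4*T + T) = 8 + 5*T)
1/(-441*(-4) + f(-68)) + t(32) = 1/(-441*(-4) + (8 + 5*(-68))) + 0 = 1/(1764 + (8 - 340)) + 0 = 1/(1764 - 332) + 0 = 1/1432 + 0 = 1/1432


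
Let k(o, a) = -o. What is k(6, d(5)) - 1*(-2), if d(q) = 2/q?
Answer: -4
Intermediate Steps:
k(6, d(5)) - 1*(-2) = -1*6 - 1*(-2) = -6 + 2 = -4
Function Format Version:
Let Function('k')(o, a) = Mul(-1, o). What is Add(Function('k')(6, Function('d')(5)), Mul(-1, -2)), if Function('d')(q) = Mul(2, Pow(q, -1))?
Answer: -4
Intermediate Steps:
Add(Function('k')(6, Function('d')(5)), Mul(-1, -2)) = Add(Mul(-1, 6), Mul(-1, -2)) = Add(-6, 2) = -4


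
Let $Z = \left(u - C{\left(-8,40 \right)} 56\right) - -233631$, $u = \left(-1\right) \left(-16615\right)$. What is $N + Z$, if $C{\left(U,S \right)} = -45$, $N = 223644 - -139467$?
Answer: $615877$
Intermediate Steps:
$N = 363111$ ($N = 223644 + 139467 = 363111$)
$u = 16615$
$Z = 252766$ ($Z = \left(16615 - \left(-45\right) 56\right) - -233631 = \left(16615 - -2520\right) + 233631 = \left(16615 + 2520\right) + 233631 = 19135 + 233631 = 252766$)
$N + Z = 363111 + 252766 = 615877$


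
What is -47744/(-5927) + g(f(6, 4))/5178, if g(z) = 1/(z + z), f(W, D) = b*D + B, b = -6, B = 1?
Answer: 11372041945/1411740276 ≈ 8.0553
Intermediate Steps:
f(W, D) = 1 - 6*D (f(W, D) = -6*D + 1 = 1 - 6*D)
g(z) = 1/(2*z)
-47744/(-5927) + g(f(6, 4))/5178 = -47744/(-5927) + (1/(2*(1 - 6*4)))/5178 = -47744*(-1/5927) + (1/(2*(1 - 24)))*(1/5178) = 47744/5927 + ((½)/(-23))*(1/5178) = 47744/5927 + ((½)*(-1/23))*(1/5178) = 47744/5927 - 1/46*1/5178 = 47744/5927 - 1/238188 = 11372041945/1411740276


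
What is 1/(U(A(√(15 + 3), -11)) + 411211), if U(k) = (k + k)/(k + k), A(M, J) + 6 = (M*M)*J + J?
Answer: 1/411212 ≈ 2.4318e-6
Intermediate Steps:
A(M, J) = -6 + J + J*M² (A(M, J) = -6 + ((M*M)*J + J) = -6 + (M²*J + J) = -6 + (J*M² + J) = -6 + (J + J*M²) = -6 + J + J*M²)
U(k) = 1 (U(k) = (2*k)/((2*k)) = (2*k)*(1/(2*k)) = 1)
1/(U(A(√(15 + 3), -11)) + 411211) = 1/(1 + 411211) = 1/411212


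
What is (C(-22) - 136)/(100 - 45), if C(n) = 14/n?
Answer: -1503/605 ≈ -2.4843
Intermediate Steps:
(C(-22) - 136)/(100 - 45) = (14/(-22) - 136)/(100 - 45) = (14*(-1/22) - 136)/55 = (-7/11 - 136)*(1/55) = -1503/11*1/55 = -1503/605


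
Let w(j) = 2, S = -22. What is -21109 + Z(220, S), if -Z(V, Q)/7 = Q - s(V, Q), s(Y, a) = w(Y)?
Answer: -20941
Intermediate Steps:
s(Y, a) = 2
Z(V, Q) = 14 - 7*Q (Z(V, Q) = -7*(Q - 1*2) = -7*(Q - 2) = -7*(-2 + Q) = 14 - 7*Q)
-21109 + Z(220, S) = -21109 + (14 - 7*(-22)) = -21109 + (14 + 154) = -21109 + 168 = -20941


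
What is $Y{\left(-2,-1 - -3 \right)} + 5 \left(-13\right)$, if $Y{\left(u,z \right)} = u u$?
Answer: $-61$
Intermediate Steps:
$Y{\left(u,z \right)} = u^{2}$
$Y{\left(-2,-1 - -3 \right)} + 5 \left(-13\right) = \left(-2\right)^{2} + 5 \left(-13\right) = 4 - 65 = -61$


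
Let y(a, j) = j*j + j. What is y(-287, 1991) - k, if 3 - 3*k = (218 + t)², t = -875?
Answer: 4109954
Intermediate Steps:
y(a, j) = j + j² (y(a, j) = j² + j = j + j²)
k = -143882 (k = 1 - (218 - 875)²/3 = 1 - ⅓*(-657)² = 1 - ⅓*431649 = 1 - 143883 = -143882)
y(-287, 1991) - k = 1991*(1 + 1991) - 1*(-143882) = 1991*1992 + 143882 = 3966072 + 143882 = 4109954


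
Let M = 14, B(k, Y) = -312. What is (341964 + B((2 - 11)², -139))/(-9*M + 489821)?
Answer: 341652/489695 ≈ 0.69768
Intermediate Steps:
(341964 + B((2 - 11)², -139))/(-9*M + 489821) = (341964 - 312)/(-9*14 + 489821) = 341652/(-126 + 489821) = 341652/489695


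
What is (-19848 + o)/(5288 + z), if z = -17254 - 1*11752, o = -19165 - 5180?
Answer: 14731/7906 ≈ 1.8633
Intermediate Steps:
o = -24345
z = -29006 (z = -17254 - 11752 = -29006)
(-19848 + o)/(5288 + z) = (-19848 - 24345)/(5288 - 29006) = -44193/(-23718) = -44193*(-1/23718) = 14731/7906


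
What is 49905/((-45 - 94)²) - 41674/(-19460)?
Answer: 6389693/1352470 ≈ 4.7245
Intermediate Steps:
49905/((-45 - 94)²) - 41674/(-19460) = 49905/((-139)²) - 41674*(-1/19460) = 49905/19321 + 20837/9730 = 6389693/1352470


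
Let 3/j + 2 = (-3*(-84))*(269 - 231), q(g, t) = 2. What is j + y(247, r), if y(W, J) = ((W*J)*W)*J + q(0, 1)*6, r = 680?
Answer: 270087916873291/9574 ≈ 2.8211e+10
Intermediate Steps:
j = 3/9574 (j = 3/(-2 + (-3*(-84))*(269 - 231)) = 3/(-2 + 252*38) = 3/(-2 + 9576) = 3/9574 ≈ 0.00031335)
y(W, J) = 12 + J²*W² (y(W, J) = ((W*J)*W)*J + 2*6 = ((J*W)*W)*J + 12 = (J*W²)*J + 12 = J²*W² + 12 = 12 + J²*W²)
j + y(247, r) = 3/9574 + (12 + 680²*247²) = 3/9574 + (12 + 462400*61009) = 3/9574 + (12 + 28210561600) = 3/9574 + 28210561612 = 270087916873291/9574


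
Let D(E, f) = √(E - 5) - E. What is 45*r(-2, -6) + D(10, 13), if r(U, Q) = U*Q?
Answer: 530 + √5 ≈ 532.24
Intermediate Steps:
r(U, Q) = Q*U
D(E, f) = √(-5 + E) - E
45*r(-2, -6) + D(10, 13) = 45*(-6*(-2)) + (√(-5 + 10) - 1*10) = 45*12 + (√5 - 10) = 540 + (-10 + √5) = 530 + √5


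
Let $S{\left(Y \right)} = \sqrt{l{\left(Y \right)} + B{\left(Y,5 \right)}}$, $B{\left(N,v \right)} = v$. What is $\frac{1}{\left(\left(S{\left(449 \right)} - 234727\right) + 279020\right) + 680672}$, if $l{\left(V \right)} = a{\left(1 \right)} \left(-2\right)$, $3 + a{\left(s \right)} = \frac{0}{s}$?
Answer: $\frac{724965}{525574251214} - \frac{\sqrt{11}}{525574251214} \approx 1.3794 \cdot 10^{-6}$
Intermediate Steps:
$a{\left(s \right)} = -3$ ($a{\left(s \right)} = -3 + \frac{0}{s} = -3 + 0 = -3$)
$l{\left(V \right)} = 6$ ($l{\left(V \right)} = \left(-3\right) \left(-2\right) = 6$)
$S{\left(Y \right)} = \sqrt{11}$ ($S{\left(Y \right)} = \sqrt{6 + 5} = \sqrt{11}$)
$\frac{1}{\left(\left(S{\left(449 \right)} - 234727\right) + 279020\right) + 680672} = \frac{1}{\left(\left(\sqrt{11} - 234727\right) + 279020\right) + 680672} = \frac{1}{\left(\left(-234727 + \sqrt{11}\right) + 279020\right) + 680672} = \frac{1}{\left(44293 + \sqrt{11}\right) + 680672} = \frac{1}{724965 + \sqrt{11}}$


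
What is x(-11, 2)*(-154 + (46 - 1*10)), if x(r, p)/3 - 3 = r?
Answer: 2832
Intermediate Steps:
x(r, p) = 9 + 3*r
x(-11, 2)*(-154 + (46 - 1*10)) = (9 + 3*(-11))*(-154 + (46 - 1*10)) = (9 - 33)*(-154 + (46 - 10)) = -24*(-154 + 36) = -24*(-118) = 2832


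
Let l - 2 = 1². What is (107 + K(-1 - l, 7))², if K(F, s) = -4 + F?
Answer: 9801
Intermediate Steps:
l = 3 (l = 2 + 1² = 2 + 1 = 3)
(107 + K(-1 - l, 7))² = (107 + (-4 + (-1 - 1*3)))² = (107 + (-4 + (-1 - 3)))² = (107 + (-4 - 4))² = (107 - 8)² = 99² = 9801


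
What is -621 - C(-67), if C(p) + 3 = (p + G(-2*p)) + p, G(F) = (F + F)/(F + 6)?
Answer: -17007/35 ≈ -485.91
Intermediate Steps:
G(F) = 2*F/(6 + F) (G(F) = (2*F)/(6 + F) = 2*F/(6 + F))
C(p) = -3 + 2*p - 4*p/(6 - 2*p) (C(p) = -3 + ((p + 2*(-2*p)/(6 - 2*p)) + p) = -3 + ((p - 4*p/(6 - 2*p)) + p) = -3 + (2*p - 4*p/(6 - 2*p)) = -3 + 2*p - 4*p/(6 - 2*p))
-621 - C(-67) = -621 - (9 - 7*(-67) + 2*(-67)²)/(-3 - 67) = -621 - (9 + 469 + 2*4489)/(-70) = -621 - (-1)*(9 + 469 + 8978)/70 = -621 - (-1)*9456/70 = -621 - 1*(-4728/35) = -621 + 4728/35 = -17007/35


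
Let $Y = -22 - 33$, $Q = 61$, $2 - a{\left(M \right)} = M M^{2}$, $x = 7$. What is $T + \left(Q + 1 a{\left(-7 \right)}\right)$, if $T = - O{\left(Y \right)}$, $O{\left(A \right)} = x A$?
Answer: $791$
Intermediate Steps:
$a{\left(M \right)} = 2 - M^{3}$ ($a{\left(M \right)} = 2 - M M^{2} = 2 - M^{3}$)
$Y = -55$
$O{\left(A \right)} = 7 A$
$T = 385$ ($T = - 7 \left(-55\right) = \left(-1\right) \left(-385\right) = 385$)
$T + \left(Q + 1 a{\left(-7 \right)}\right) = 385 + \left(61 + 1 \left(2 - \left(-7\right)^{3}\right)\right) = 385 + \left(61 + 1 \left(2 - -343\right)\right) = 385 + \left(61 + 1 \left(2 + 343\right)\right) = 385 + \left(61 + 1 \cdot 345\right) = 385 + \left(61 + 345\right) = 385 + 406 = 791$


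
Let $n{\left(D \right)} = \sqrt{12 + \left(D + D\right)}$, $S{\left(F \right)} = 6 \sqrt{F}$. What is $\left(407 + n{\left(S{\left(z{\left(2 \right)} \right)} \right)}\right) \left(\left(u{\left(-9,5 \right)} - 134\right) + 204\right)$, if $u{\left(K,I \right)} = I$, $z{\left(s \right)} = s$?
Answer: $30525 + 150 \sqrt{3 + 3 \sqrt{2}} \approx 30929.0$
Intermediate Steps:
$n{\left(D \right)} = \sqrt{12 + 2 D}$
$\left(407 + n{\left(S{\left(z{\left(2 \right)} \right)} \right)}\right) \left(\left(u{\left(-9,5 \right)} - 134\right) + 204\right) = \left(407 + \sqrt{12 + 2 \cdot 6 \sqrt{2}}\right) \left(\left(5 - 134\right) + 204\right) = \left(407 + \sqrt{12 + 12 \sqrt{2}}\right) \left(\left(5 - 134\right) + 204\right) = \left(407 + \sqrt{12 + 12 \sqrt{2}}\right) \left(-129 + 204\right) = \left(407 + \sqrt{12 + 12 \sqrt{2}}\right) 75 = 30525 + 75 \sqrt{12 + 12 \sqrt{2}}$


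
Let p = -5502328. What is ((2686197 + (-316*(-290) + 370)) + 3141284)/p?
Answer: -5919491/5502328 ≈ -1.0758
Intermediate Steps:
((2686197 + (-316*(-290) + 370)) + 3141284)/p = ((2686197 + (-316*(-290) + 370)) + 3141284)/(-5502328) = ((2686197 + (91640 + 370)) + 3141284)*(-1/5502328) = ((2686197 + 92010) + 3141284)*(-1/5502328) = (2778207 + 3141284)*(-1/5502328) = 5919491*(-1/5502328) = -5919491/5502328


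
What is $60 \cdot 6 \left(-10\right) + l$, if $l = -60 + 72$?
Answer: $-3588$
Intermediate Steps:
$l = 12$
$60 \cdot 6 \left(-10\right) + l = 60 \cdot 6 \left(-10\right) + 12 = 60 \left(-60\right) + 12 = -3600 + 12 = -3588$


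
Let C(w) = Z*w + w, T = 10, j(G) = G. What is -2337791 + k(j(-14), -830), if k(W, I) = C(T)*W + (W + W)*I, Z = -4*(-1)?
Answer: -2315251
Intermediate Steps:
Z = 4
C(w) = 5*w (C(w) = 4*w + w = 5*w)
k(W, I) = 50*W + 2*I*W (k(W, I) = (5*10)*W + (W + W)*I = 50*W + (2*W)*I = 50*W + 2*I*W)
-2337791 + k(j(-14), -830) = -2337791 + 2*(-14)*(25 - 830) = -2337791 + 2*(-14)*(-805) = -2337791 + 22540 = -2315251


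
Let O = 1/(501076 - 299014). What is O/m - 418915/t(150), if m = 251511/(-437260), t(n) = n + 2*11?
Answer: -10644801038316875/4370590148652 ≈ -2435.6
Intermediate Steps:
t(n) = 22 + n (t(n) = n + 22 = 22 + n)
m = -251511/437260 (m = 251511*(-1/437260) = -251511/437260 ≈ -0.57520)
O = 1/202062 ≈ 4.9490e-6
O/m - 418915/t(150) = 1/(202062*(-251511/437260)) - 418915/(22 + 150) = (1/202062)*(-437260/251511) - 418915/172 = -218630/25410407841 - 418915*1/172 = -218630/25410407841 - 418915/172 = -10644801038316875/4370590148652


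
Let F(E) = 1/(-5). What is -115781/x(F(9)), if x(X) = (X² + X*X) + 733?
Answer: -2894525/18327 ≈ -157.94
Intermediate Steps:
F(E) = -⅕
x(X) = 733 + 2*X² (x(X) = (X² + X²) + 733 = 2*X² + 733 = 733 + 2*X²)
-115781/x(F(9)) = -115781/(733 + 2*(-⅕)²) = -115781/(733 + 2*(1/25)) = -115781/(733 + 2/25) = -115781/18327/25 = -115781*25/18327 = -2894525/18327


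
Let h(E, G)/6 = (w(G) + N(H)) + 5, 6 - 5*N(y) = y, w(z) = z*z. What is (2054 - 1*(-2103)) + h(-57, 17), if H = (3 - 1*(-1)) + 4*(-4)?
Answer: 29713/5 ≈ 5942.6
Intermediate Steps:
w(z) = z²
H = -12 (H = (3 + 1) - 16 = 4 - 16 = -12)
N(y) = 6/5 - y/5
h(E, G) = 258/5 + 6*G² (h(E, G) = 6*((G² + (6/5 - ⅕*(-12))) + 5) = 6*((G² + (6/5 + 12/5)) + 5) = 6*((G² + 18/5) + 5) = 6*((18/5 + G²) + 5) = 6*(43/5 + G²) = 258/5 + 6*G²)
(2054 - 1*(-2103)) + h(-57, 17) = (2054 - 1*(-2103)) + (258/5 + 6*17²) = (2054 + 2103) + (258/5 + 6*289) = 4157 + (258/5 + 1734) = 4157 + 8928/5 = 29713/5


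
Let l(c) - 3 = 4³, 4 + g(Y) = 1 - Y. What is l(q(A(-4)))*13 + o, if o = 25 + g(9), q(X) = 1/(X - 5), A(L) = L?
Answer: 884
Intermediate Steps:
g(Y) = -3 - Y (g(Y) = -4 + (1 - Y) = -3 - Y)
q(X) = 1/(-5 + X)
l(c) = 67 (l(c) = 3 + 4³ = 3 + 64 = 67)
o = 13 (o = 25 + (-3 - 1*9) = 25 + (-3 - 9) = 25 - 12 = 13)
l(q(A(-4)))*13 + o = 67*13 + 13 = 871 + 13 = 884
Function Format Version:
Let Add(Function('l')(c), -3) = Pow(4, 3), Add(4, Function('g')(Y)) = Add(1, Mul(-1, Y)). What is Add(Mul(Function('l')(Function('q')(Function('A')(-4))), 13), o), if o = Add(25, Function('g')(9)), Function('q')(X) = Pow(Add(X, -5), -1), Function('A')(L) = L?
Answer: 884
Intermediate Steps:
Function('g')(Y) = Add(-3, Mul(-1, Y)) (Function('g')(Y) = Add(-4, Add(1, Mul(-1, Y))) = Add(-3, Mul(-1, Y)))
Function('q')(X) = Pow(Add(-5, X), -1)
Function('l')(c) = 67 (Function('l')(c) = Add(3, Pow(4, 3)) = Add(3, 64) = 67)
o = 13 (o = Add(25, Add(-3, Mul(-1, 9))) = Add(25, Add(-3, -9)) = Add(25, -12) = 13)
Add(Mul(Function('l')(Function('q')(Function('A')(-4))), 13), o) = Add(Mul(67, 13), 13) = Add(871, 13) = 884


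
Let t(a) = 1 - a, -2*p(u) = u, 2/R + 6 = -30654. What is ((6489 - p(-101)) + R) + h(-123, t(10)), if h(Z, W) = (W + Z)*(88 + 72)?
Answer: -112533698/7665 ≈ -14682.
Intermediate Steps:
R = -1/15330 (R = 2/(-6 - 30654) = 2/(-30660) = 2*(-1/30660) = -1/15330 ≈ -6.5232e-5)
p(u) = -u/2
h(Z, W) = 160*W + 160*Z (h(Z, W) = (W + Z)*160 = 160*W + 160*Z)
((6489 - p(-101)) + R) + h(-123, t(10)) = ((6489 - (-1)*(-101)/2) - 1/15330) + (160*(1 - 1*10) + 160*(-123)) = ((6489 - 1*101/2) - 1/15330) + (160*(1 - 10) - 19680) = ((6489 - 101/2) - 1/15330) + (160*(-9) - 19680) = (12877/2 - 1/15330) + (-1440 - 19680) = 49351102/7665 - 21120 = -112533698/7665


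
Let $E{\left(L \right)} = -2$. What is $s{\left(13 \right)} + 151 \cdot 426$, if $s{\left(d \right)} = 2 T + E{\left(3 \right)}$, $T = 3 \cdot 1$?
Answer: $64330$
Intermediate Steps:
$T = 3$
$s{\left(d \right)} = 4$ ($s{\left(d \right)} = 2 \cdot 3 - 2 = 6 - 2 = 4$)
$s{\left(13 \right)} + 151 \cdot 426 = 4 + 151 \cdot 426 = 4 + 64326 = 64330$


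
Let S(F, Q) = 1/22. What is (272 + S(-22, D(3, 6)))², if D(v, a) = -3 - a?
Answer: 35820225/484 ≈ 74009.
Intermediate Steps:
S(F, Q) = 1/22
(272 + S(-22, D(3, 6)))² = (272 + 1/22)² = (5985/22)² = 35820225/484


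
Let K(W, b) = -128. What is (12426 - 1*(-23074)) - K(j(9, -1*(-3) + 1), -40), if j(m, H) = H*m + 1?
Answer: 35628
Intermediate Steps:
j(m, H) = 1 + H*m
(12426 - 1*(-23074)) - K(j(9, -1*(-3) + 1), -40) = (12426 - 1*(-23074)) - 1*(-128) = (12426 + 23074) + 128 = 35500 + 128 = 35628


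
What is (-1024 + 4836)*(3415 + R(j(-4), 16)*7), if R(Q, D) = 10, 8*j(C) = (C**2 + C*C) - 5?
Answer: 13284820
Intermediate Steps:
j(C) = -5/8 + C**2/4 (j(C) = ((C**2 + C*C) - 5)/8 = ((C**2 + C**2) - 5)/8 = (2*C**2 - 5)/8 = (-5 + 2*C**2)/8 = -5/8 + C**2/4)
(-1024 + 4836)*(3415 + R(j(-4), 16)*7) = (-1024 + 4836)*(3415 + 10*7) = 3812*(3415 + 70) = 3812*3485 = 13284820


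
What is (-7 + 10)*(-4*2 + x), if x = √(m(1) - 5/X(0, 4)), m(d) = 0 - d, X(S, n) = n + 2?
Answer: -24 + I*√66/2 ≈ -24.0 + 4.062*I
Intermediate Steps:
X(S, n) = 2 + n
m(d) = -d
x = I*√66/6 (x = √(-1*1 - 5/(2 + 4)) = √(-1 - 5/6) = √(-1 - 5*⅙) = √(-1 - ⅚) = √(-11/6) = I*√66/6 ≈ 1.354*I)
(-7 + 10)*(-4*2 + x) = (-7 + 10)*(-4*2 + I*√66/6) = 3*(-8 + I*√66/6) = -24 + I*√66/2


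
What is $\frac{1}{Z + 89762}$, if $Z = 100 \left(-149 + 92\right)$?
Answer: $\frac{1}{84062} \approx 1.1896 \cdot 10^{-5}$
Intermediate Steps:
$Z = -5700$ ($Z = 100 \left(-57\right) = -5700$)
$\frac{1}{Z + 89762} = \frac{1}{-5700 + 89762} = \frac{1}{84062}$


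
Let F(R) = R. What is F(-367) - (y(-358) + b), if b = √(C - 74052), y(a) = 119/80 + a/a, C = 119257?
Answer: -29559/80 - √45205 ≈ -582.10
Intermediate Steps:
y(a) = 199/80 (y(a) = 119*(1/80) + 1 = 119/80 + 1 = 199/80)
b = √45205 (b = √(119257 - 74052) = √45205 ≈ 212.61)
F(-367) - (y(-358) + b) = -367 - (199/80 + √45205) = -367 + (-199/80 - √45205) = -29559/80 - √45205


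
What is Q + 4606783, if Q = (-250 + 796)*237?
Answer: 4736185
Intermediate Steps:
Q = 129402 (Q = 546*237 = 129402)
Q + 4606783 = 129402 + 4606783 = 4736185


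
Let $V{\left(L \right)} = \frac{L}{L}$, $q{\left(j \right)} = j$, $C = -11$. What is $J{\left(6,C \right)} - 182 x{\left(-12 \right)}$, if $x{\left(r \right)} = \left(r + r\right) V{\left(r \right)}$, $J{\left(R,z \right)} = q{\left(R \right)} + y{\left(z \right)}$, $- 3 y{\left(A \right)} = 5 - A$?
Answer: $\frac{13106}{3} \approx 4368.7$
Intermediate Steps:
$y{\left(A \right)} = - \frac{5}{3} + \frac{A}{3}$ ($y{\left(A \right)} = - \frac{5 - A}{3} = - \frac{5}{3} + \frac{A}{3}$)
$J{\left(R,z \right)} = - \frac{5}{3} + R + \frac{z}{3}$ ($J{\left(R,z \right)} = R + \left(- \frac{5}{3} + \frac{z}{3}\right) = - \frac{5}{3} + R + \frac{z}{3}$)
$V{\left(L \right)} = 1$
$x{\left(r \right)} = 2 r$ ($x{\left(r \right)} = \left(r + r\right) 1 = 2 r 1 = 2 r$)
$J{\left(6,C \right)} - 182 x{\left(-12 \right)} = \left(- \frac{5}{3} + 6 + \frac{1}{3} \left(-11\right)\right) - 182 \cdot 2 \left(-12\right) = \left(- \frac{5}{3} + 6 - \frac{11}{3}\right) - -4368 = \frac{2}{3} + 4368 = \frac{13106}{3}$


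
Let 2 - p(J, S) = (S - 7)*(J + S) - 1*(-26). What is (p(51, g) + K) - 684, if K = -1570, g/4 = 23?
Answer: -14433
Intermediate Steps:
g = 92 (g = 4*23 = 92)
p(J, S) = -24 - (-7 + S)*(J + S) (p(J, S) = 2 - ((S - 7)*(J + S) - 1*(-26)) = 2 - ((-7 + S)*(J + S) + 26) = 2 - (26 + (-7 + S)*(J + S)) = 2 + (-26 - (-7 + S)*(J + S)) = -24 - (-7 + S)*(J + S))
(p(51, g) + K) - 684 = ((-24 - 1*92² + 7*51 + 7*92 - 1*51*92) - 1570) - 684 = ((-24 - 1*8464 + 357 + 644 - 4692) - 1570) - 684 = ((-24 - 8464 + 357 + 644 - 4692) - 1570) - 684 = (-12179 - 1570) - 684 = -13749 - 684 = -14433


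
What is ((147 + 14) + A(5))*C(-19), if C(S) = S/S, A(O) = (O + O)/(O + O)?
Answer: 162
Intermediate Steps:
A(O) = 1 (A(O) = (2*O)/((2*O)) = (2*O)*(1/(2*O)) = 1)
C(S) = 1
((147 + 14) + A(5))*C(-19) = ((147 + 14) + 1)*1 = (161 + 1)*1 = 162*1 = 162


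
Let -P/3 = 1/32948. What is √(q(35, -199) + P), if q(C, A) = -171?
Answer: I*√46408172307/16474 ≈ 13.077*I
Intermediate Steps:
P = -3/32948 ≈ -9.1053e-5
√(q(35, -199) + P) = √(-171 - 3/32948) = √(-5634111/32948) = I*√46408172307/16474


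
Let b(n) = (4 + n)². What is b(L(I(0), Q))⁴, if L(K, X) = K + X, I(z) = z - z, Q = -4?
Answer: 0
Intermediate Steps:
I(z) = 0
b(L(I(0), Q))⁴ = ((4 + (0 - 4))²)⁴ = ((4 - 4)²)⁴ = (0²)⁴ = 0⁴ = 0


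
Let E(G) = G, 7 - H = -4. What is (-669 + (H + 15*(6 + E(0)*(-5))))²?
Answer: 322624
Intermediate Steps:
H = 11 (H = 7 - 1*(-4) = 7 + 4 = 11)
(-669 + (H + 15*(6 + E(0)*(-5))))² = (-669 + (11 + 15*(6 + 0*(-5))))² = (-669 + (11 + 15*(6 + 0)))² = (-669 + (11 + 15*6))² = (-669 + (11 + 90))² = (-669 + 101)² = (-568)² = 322624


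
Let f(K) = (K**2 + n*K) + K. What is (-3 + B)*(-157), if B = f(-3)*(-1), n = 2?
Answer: 471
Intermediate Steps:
f(K) = K**2 + 3*K (f(K) = (K**2 + 2*K) + K = K**2 + 3*K)
B = 0 (B = -3*(3 - 3)*(-1) = -3*0*(-1) = 0*(-1) = 0)
(-3 + B)*(-157) = (-3 + 0)*(-157) = -3*(-157) = 471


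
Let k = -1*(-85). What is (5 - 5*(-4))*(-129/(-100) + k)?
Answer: 8629/4 ≈ 2157.3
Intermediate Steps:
k = 85
(5 - 5*(-4))*(-129/(-100) + k) = (5 - 5*(-4))*(-129/(-100) + 85) = (5 + 20)*(-129*(-1/100) + 85) = 25*(129/100 + 85) = 25*(8629/100) = 8629/4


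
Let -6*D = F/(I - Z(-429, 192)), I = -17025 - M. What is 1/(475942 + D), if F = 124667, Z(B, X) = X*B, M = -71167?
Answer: 819060/389824929853 ≈ 2.1011e-6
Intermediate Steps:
Z(B, X) = B*X
I = 54142 (I = -17025 - 1*(-71167) = -17025 + 71167 = 54142)
D = -124667/819060 (D = -124667/(6*(54142 - (-429)*192)) = -124667/(6*(54142 - 1*(-82368))) = -124667/(6*(54142 + 82368)) = -124667/(6*136510) = -⅙*124667/136510 = -124667/819060 ≈ -0.15221)
1/(475942 + D) = 1/(475942 - 124667/819060) = 1/(389824929853/819060) = 819060/389824929853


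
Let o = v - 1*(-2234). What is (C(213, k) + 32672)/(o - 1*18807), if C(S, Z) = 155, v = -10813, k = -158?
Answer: -32827/27386 ≈ -1.1987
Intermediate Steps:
o = -8579 (o = -10813 - 1*(-2234) = -10813 + 2234 = -8579)
(C(213, k) + 32672)/(o - 1*18807) = (155 + 32672)/(-8579 - 1*18807) = 32827/(-8579 - 18807) = 32827/(-27386) = 32827*(-1/27386) = -32827/27386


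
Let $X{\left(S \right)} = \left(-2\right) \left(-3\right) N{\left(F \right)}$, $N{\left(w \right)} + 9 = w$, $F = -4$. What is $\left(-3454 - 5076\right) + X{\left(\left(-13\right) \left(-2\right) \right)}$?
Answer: $-8608$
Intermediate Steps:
$N{\left(w \right)} = -9 + w$
$X{\left(S \right)} = -78$ ($X{\left(S \right)} = \left(-2\right) \left(-3\right) \left(-9 - 4\right) = 6 \left(-13\right) = -78$)
$\left(-3454 - 5076\right) + X{\left(\left(-13\right) \left(-2\right) \right)} = \left(-3454 - 5076\right) - 78 = -8530 - 78 = -8608$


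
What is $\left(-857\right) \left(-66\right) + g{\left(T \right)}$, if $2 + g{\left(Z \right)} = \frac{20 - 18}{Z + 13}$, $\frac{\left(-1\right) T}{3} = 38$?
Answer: $\frac{5712558}{101} \approx 56560.0$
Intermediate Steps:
$T = -114$ ($T = \left(-3\right) 38 = -114$)
$g{\left(Z \right)} = -2 + \frac{2}{13 + Z}$ ($g{\left(Z \right)} = -2 + \frac{20 - 18}{Z + 13} = -2 + \frac{2}{13 + Z}$)
$\left(-857\right) \left(-66\right) + g{\left(T \right)} = \left(-857\right) \left(-66\right) + \frac{2 \left(-12 - -114\right)}{13 - 114} = 56562 + \frac{2 \left(-12 + 114\right)}{-101} = 56562 + 2 \left(- \frac{1}{101}\right) 102 = 56562 - \frac{204}{101} = \frac{5712558}{101}$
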